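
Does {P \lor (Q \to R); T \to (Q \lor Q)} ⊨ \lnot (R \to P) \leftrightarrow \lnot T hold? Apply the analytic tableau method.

No

Initial set: {(P \lor (Q \to R)); (T \to (Q \lor Q)); \lnot (\lnot (R \to P) \leftrightarrow \lnot T)}.
(P \lor (Q \to R)): β-rule — branch into P  //  (Q \to R).
  branch 1 (add P):
    (T \to (Q \lor Q)): β-rule — branch into \lnot T  //  (Q \lor Q).
      branch 1.1 (add \lnot T):
        \lnot (\lnot (R \to P) \leftrightarrow \lnot T): β-rule — branch into \lnot (R \to P), \lnot \lnot T  //  \lnot \lnot (R \to P), \lnot T.
          branch 1.1.1 (add \lnot (R \to P), \lnot \lnot T):
            × closes — contains both T and \lnot T.
          branch 1.1.2 (add \lnot \lnot (R \to P), \lnot T):
            \lnot \lnot (R \to P): β-rule — branch into \lnot R  //  P.
              branch 1.1.2.1 (add \lnot R):
                ○ open, literals {P=1, R=0, T=0}.
              branch 1.1.2.2 (add P):
                ○ open, literals {P=1, T=0}.
      branch 1.2 (add (Q \lor Q)):
        \lnot (\lnot (R \to P) \leftrightarrow \lnot T): β-rule — branch into \lnot (R \to P), \lnot \lnot T  //  \lnot \lnot (R \to P), \lnot T.
          branch 1.2.1 (add \lnot (R \to P), \lnot \lnot T):
            \lnot (R \to P): α-rule — add R, \lnot P.
            × closes — contains both P and \lnot P.
          branch 1.2.2 (add \lnot \lnot (R \to P), \lnot T):
            (Q \lor Q): β-rule — branch into Q  //  Q.
              branch 1.2.2.1 (add Q):
                \lnot \lnot (R \to P): β-rule — branch into \lnot R  //  P.
                  branch 1.2.2.1.1 (add \lnot R):
                    ○ open, literals {P=1, Q=1, R=0, T=0}.
                  branch 1.2.2.1.2 (add P):
                    ○ open, literals {P=1, Q=1, T=0}.
              branch 1.2.2.2 (add Q):
                \lnot \lnot (R \to P): β-rule — branch into \lnot R  //  P.
                  branch 1.2.2.2.1 (add \lnot R):
                    ○ open, literals {P=1, Q=1, R=0, T=0}.
                  branch 1.2.2.2.2 (add P):
                    ○ open, literals {P=1, Q=1, T=0}.
  branch 2 (add (Q \to R)):
    (T \to (Q \lor Q)): β-rule — branch into \lnot T  //  (Q \lor Q).
      branch 2.1 (add \lnot T):
        \lnot (\lnot (R \to P) \leftrightarrow \lnot T): β-rule — branch into \lnot (R \to P), \lnot \lnot T  //  \lnot \lnot (R \to P), \lnot T.
          branch 2.1.1 (add \lnot (R \to P), \lnot \lnot T):
            × closes — contains both T and \lnot T.
          branch 2.1.2 (add \lnot \lnot (R \to P), \lnot T):
            (Q \to R): β-rule — branch into \lnot Q  //  R.
              branch 2.1.2.1 (add \lnot Q):
                \lnot \lnot (R \to P): β-rule — branch into \lnot R  //  P.
                  branch 2.1.2.1.1 (add \lnot R):
                    ○ open, literals {Q=0, R=0, T=0}.
                  branch 2.1.2.1.2 (add P):
                    ○ open, literals {P=1, Q=0, T=0}.
              branch 2.1.2.2 (add R):
                \lnot \lnot (R \to P): β-rule — branch into \lnot R  //  P.
                  branch 2.1.2.2.1 (add \lnot R):
                    × closes — contains both R and \lnot R.
                  branch 2.1.2.2.2 (add P):
                    ○ open, literals {P=1, R=1, T=0}.
      branch 2.2 (add (Q \lor Q)):
        \lnot (\lnot (R \to P) \leftrightarrow \lnot T): β-rule — branch into \lnot (R \to P), \lnot \lnot T  //  \lnot \lnot (R \to P), \lnot T.
          branch 2.2.1 (add \lnot (R \to P), \lnot \lnot T):
            \lnot (R \to P): α-rule — add R, \lnot P.
            (Q \to R): β-rule — branch into \lnot Q  //  R.
              branch 2.2.1.1 (add \lnot Q):
                (Q \lor Q): β-rule — branch into Q  //  Q.
                  branch 2.2.1.1.1 (add Q):
                    × closes — contains both Q and \lnot Q.
                  branch 2.2.1.1.2 (add Q):
                    × closes — contains both Q and \lnot Q.
              branch 2.2.1.2 (add R):
                (Q \lor Q): β-rule — branch into Q  //  Q.
                  branch 2.2.1.2.1 (add Q):
                    ○ open, literals {P=0, Q=1, R=1, T=1}.
                  branch 2.2.1.2.2 (add Q):
                    ○ open, literals {P=0, Q=1, R=1, T=1}.
          branch 2.2.2 (add \lnot \lnot (R \to P), \lnot T):
            (Q \to R): β-rule — branch into \lnot Q  //  R.
              branch 2.2.2.1 (add \lnot Q):
                (Q \lor Q): β-rule — branch into Q  //  Q.
                  branch 2.2.2.1.1 (add Q):
                    × closes — contains both Q and \lnot Q.
                  branch 2.2.2.1.2 (add Q):
                    × closes — contains both Q and \lnot Q.
              branch 2.2.2.2 (add R):
                (Q \lor Q): β-rule — branch into Q  //  Q.
                  branch 2.2.2.2.1 (add Q):
                    \lnot \lnot (R \to P): β-rule — branch into \lnot R  //  P.
                      branch 2.2.2.2.1.1 (add \lnot R):
                        × closes — contains both R and \lnot R.
                      branch 2.2.2.2.1.2 (add P):
                        ○ open, literals {P=1, Q=1, R=1, T=0}.
                  branch 2.2.2.2.2 (add Q):
                    \lnot \lnot (R \to P): β-rule — branch into \lnot R  //  P.
                      branch 2.2.2.2.2.1 (add \lnot R):
                        × closes — contains both R and \lnot R.
                      branch 2.2.2.2.2.2 (add P):
                        ○ open, literals {P=1, Q=1, R=1, T=0}.
10 branches closed, 13 open.
An open branch gives a countermodel: P=1, R=0, T=0 (unmentioned atoms arbitrary); the premises hold there but the conclusion fails.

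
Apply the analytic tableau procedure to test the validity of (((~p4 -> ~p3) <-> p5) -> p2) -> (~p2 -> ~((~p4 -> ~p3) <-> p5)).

Valid

Assume the negation and expand:
Initial set: {~((((~p4 -> ~p3) <-> p5) -> p2) -> (~p2 -> ~((~p4 -> ~p3) <-> p5)))}.
~((((~p4 -> ~p3) <-> p5) -> p2) -> (~p2 -> ~((~p4 -> ~p3) <-> p5))): α-rule — add (((~p4 -> ~p3) <-> p5) -> p2), ~(~p2 -> ~((~p4 -> ~p3) <-> p5)).
~(~p2 -> ~((~p4 -> ~p3) <-> p5)): α-rule — add ~p2, ~~((~p4 -> ~p3) <-> p5).
(((~p4 -> ~p3) <-> p5) -> p2): β-rule — branch into ~((~p4 -> ~p3) <-> p5)  //  p2.
  branch 1 (add ~((~p4 -> ~p3) <-> p5)):
    ~~((~p4 -> ~p3) <-> p5): β-rule — branch into (~p4 -> ~p3), p5  //  ~(~p4 -> ~p3), ~p5.
      branch 1.1 (add (~p4 -> ~p3), p5):
        ~((~p4 -> ~p3) <-> p5): β-rule — branch into (~p4 -> ~p3), ~p5  //  ~(~p4 -> ~p3), p5.
          branch 1.1.1 (add (~p4 -> ~p3), ~p5):
            × closes — contains both p5 and ~p5.
          branch 1.1.2 (add ~(~p4 -> ~p3), p5):
            ~(~p4 -> ~p3): α-rule — add ~p4, ~~p3.
            (~p4 -> ~p3): β-rule — branch into ~~p4  //  ~p3.
              branch 1.1.2.1 (add ~~p4):
                × closes — contains both p4 and ~p4.
              branch 1.1.2.2 (add ~p3):
                × closes — contains both p3 and ~p3.
      branch 1.2 (add ~(~p4 -> ~p3), ~p5):
        ~(~p4 -> ~p3): α-rule — add ~p4, ~~p3.
        ~((~p4 -> ~p3) <-> p5): β-rule — branch into (~p4 -> ~p3), ~p5  //  ~(~p4 -> ~p3), p5.
          branch 1.2.1 (add (~p4 -> ~p3), ~p5):
            (~p4 -> ~p3): β-rule — branch into ~~p4  //  ~p3.
              branch 1.2.1.1 (add ~~p4):
                × closes — contains both p4 and ~p4.
              branch 1.2.1.2 (add ~p3):
                × closes — contains both p3 and ~p3.
          branch 1.2.2 (add ~(~p4 -> ~p3), p5):
            × closes — contains both p5 and ~p5.
  branch 2 (add p2):
    × closes — contains both p2 and ~p2.
All 7 branches close.
Every branch closed, so the negation is unsatisfiable and the formula is valid.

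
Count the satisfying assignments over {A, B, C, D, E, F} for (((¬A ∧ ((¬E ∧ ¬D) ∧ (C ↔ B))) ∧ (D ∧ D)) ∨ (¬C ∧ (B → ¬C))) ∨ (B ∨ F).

56

Initial set: {((((¬A ∧ ((¬E ∧ ¬D) ∧ (C ↔ B))) ∧ (D ∧ D)) ∨ (¬C ∧ (B → ¬C))) ∨ (B ∨ F))}.
((((¬A ∧ ((¬E ∧ ¬D) ∧ (C ↔ B))) ∧ (D ∧ D)) ∨ (¬C ∧ (B → ¬C))) ∨ (B ∨ F)): β-rule — branch into (((¬A ∧ ((¬E ∧ ¬D) ∧ (C ↔ B))) ∧ (D ∧ D)) ∨ (¬C ∧ (B → ¬C)))  //  (B ∨ F).
  branch 1 (add (((¬A ∧ ((¬E ∧ ¬D) ∧ (C ↔ B))) ∧ (D ∧ D)) ∨ (¬C ∧ (B → ¬C)))):
    (((¬A ∧ ((¬E ∧ ¬D) ∧ (C ↔ B))) ∧ (D ∧ D)) ∨ (¬C ∧ (B → ¬C))): β-rule — branch into ((¬A ∧ ((¬E ∧ ¬D) ∧ (C ↔ B))) ∧ (D ∧ D))  //  (¬C ∧ (B → ¬C)).
      branch 1.1 (add ((¬A ∧ ((¬E ∧ ¬D) ∧ (C ↔ B))) ∧ (D ∧ D))):
        ((¬A ∧ ((¬E ∧ ¬D) ∧ (C ↔ B))) ∧ (D ∧ D)): α-rule — add (¬A ∧ ((¬E ∧ ¬D) ∧ (C ↔ B))), (D ∧ D).
        (¬A ∧ ((¬E ∧ ¬D) ∧ (C ↔ B))): α-rule — add ¬A, ((¬E ∧ ¬D) ∧ (C ↔ B)).
        (D ∧ D): α-rule — add D, D.
        ((¬E ∧ ¬D) ∧ (C ↔ B)): α-rule — add (¬E ∧ ¬D), (C ↔ B).
        (¬E ∧ ¬D): α-rule — add ¬E, ¬D.
        × closes — contains both D and ¬D.
      branch 1.2 (add (¬C ∧ (B → ¬C))):
        (¬C ∧ (B → ¬C)): α-rule — add ¬C, (B → ¬C).
        (B → ¬C): β-rule — branch into ¬B  //  ¬C.
          branch 1.2.1 (add ¬B):
            ○ open, literals {B=F, C=F}.
          branch 1.2.2 (add ¬C):
            ○ open, literals {C=F}.
  branch 2 (add (B ∨ F)):
    (B ∨ F): β-rule — branch into B  //  F.
      branch 2.1 (add B):
        ○ open, literals {B=T}.
      branch 2.2 (add F):
        ○ open, literals {F=T}.
1 branch closed, 4 open.
Each open branch fixes some atoms; the unmentioned ones are free. Counting distinct full assignments: branch {B=F, C=F} (A, D, E, F) contributes 16 new; branch {C=F} (A, B, D, E, F) contributes 16 new; branch {B=T} (A, C, D, E, F) contributes 16 new; branch {F=T} (A, B, C, D, E) contributes 8 new. Total: 56.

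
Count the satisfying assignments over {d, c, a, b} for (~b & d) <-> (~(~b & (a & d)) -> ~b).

12

Initial set: {((~b & d) <-> (~(~b & (a & d)) -> ~b))}.
((~b & d) <-> (~(~b & (a & d)) -> ~b)): β-rule — branch into (~b & d), (~(~b & (a & d)) -> ~b)  //  ~(~b & d), ~(~(~b & (a & d)) -> ~b).
  branch 1 (add (~b & d), (~(~b & (a & d)) -> ~b)):
    (~b & d): α-rule — add ~b, d.
    (~(~b & (a & d)) -> ~b): β-rule — branch into ~~(~b & (a & d))  //  ~b.
      branch 1.1 (add ~~(~b & (a & d))):
        ~~(~b & (a & d)): α-rule — add ~b, (a & d).
        (a & d): α-rule — add a, d.
        ○ open, literals {a=T, b=F, d=T}.
      branch 1.2 (add ~b):
        ○ open, literals {b=F, d=T}.
  branch 2 (add ~(~b & d), ~(~(~b & (a & d)) -> ~b)):
    ~(~(~b & (a & d)) -> ~b): α-rule — add ~(~b & (a & d)), ~~b.
    ~(~b & d): β-rule — branch into ~~b  //  ~d.
      branch 2.1 (add ~~b):
        ~(~b & (a & d)): β-rule — branch into ~~b  //  ~(a & d).
          branch 2.1.1 (add ~~b):
            ○ open, literals {b=T}.
          branch 2.1.2 (add ~(a & d)):
            ~(a & d): β-rule — branch into ~a  //  ~d.
              branch 2.1.2.1 (add ~a):
                ○ open, literals {a=F, b=T}.
              branch 2.1.2.2 (add ~d):
                ○ open, literals {b=T, d=F}.
      branch 2.2 (add ~d):
        ~(~b & (a & d)): β-rule — branch into ~~b  //  ~(a & d).
          branch 2.2.1 (add ~~b):
            ○ open, literals {b=T, d=F}.
          branch 2.2.2 (add ~(a & d)):
            ~(a & d): β-rule — branch into ~a  //  ~d.
              branch 2.2.2.1 (add ~a):
                ○ open, literals {a=F, b=T, d=F}.
              branch 2.2.2.2 (add ~d):
                ○ open, literals {b=T, d=F}.
0 branches closed, 8 open.
Each open branch fixes some atoms; the unmentioned ones are free. Counting distinct full assignments: branch {a=T, b=F, d=T} (c) contributes 2 new; branch {b=F, d=T} (c, a) contributes 2 new; branch {b=T} (d, c, a) contributes 8 new; branch {a=F, b=T} (d, c) contributes 0 new; branch {b=T, d=F} (c, a) contributes 0 new; branch {b=T, d=F} (c, a) contributes 0 new; branch {a=F, b=T, d=F} (c) contributes 0 new; branch {b=T, d=F} (c, a) contributes 0 new. Total: 12.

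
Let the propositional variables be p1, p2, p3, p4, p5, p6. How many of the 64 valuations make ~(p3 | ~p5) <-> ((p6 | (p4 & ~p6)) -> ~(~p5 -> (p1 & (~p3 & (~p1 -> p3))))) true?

22

Initial set: {(~(p3 | ~p5) <-> ((p6 | (p4 & ~p6)) -> ~(~p5 -> (p1 & (~p3 & (~p1 -> p3))))))}.
(~(p3 | ~p5) <-> ((p6 | (p4 & ~p6)) -> ~(~p5 -> (p1 & (~p3 & (~p1 -> p3)))))): β-rule — branch into ~(p3 | ~p5), ((p6 | (p4 & ~p6)) -> ~(~p5 -> (p1 & (~p3 & (~p1 -> p3)))))  //  ~~(p3 | ~p5), ~((p6 | (p4 & ~p6)) -> ~(~p5 -> (p1 & (~p3 & (~p1 -> p3))))).
  branch 1 (add ~(p3 | ~p5), ((p6 | (p4 & ~p6)) -> ~(~p5 -> (p1 & (~p3 & (~p1 -> p3)))))):
    ~(p3 | ~p5): α-rule — add ~p3, ~~p5.
    ((p6 | (p4 & ~p6)) -> ~(~p5 -> (p1 & (~p3 & (~p1 -> p3))))): β-rule — branch into ~(p6 | (p4 & ~p6))  //  ~(~p5 -> (p1 & (~p3 & (~p1 -> p3)))).
      branch 1.1 (add ~(p6 | (p4 & ~p6))):
        ~(p6 | (p4 & ~p6)): α-rule — add ~p6, ~(p4 & ~p6).
        ~(p4 & ~p6): β-rule — branch into ~p4  //  ~~p6.
          branch 1.1.1 (add ~p4):
            ○ open, literals {p3=false, p4=false, p5=true, p6=false}.
          branch 1.1.2 (add ~~p6):
            × closes — contains both p6 and ~p6.
      branch 1.2 (add ~(~p5 -> (p1 & (~p3 & (~p1 -> p3))))):
        ~(~p5 -> (p1 & (~p3 & (~p1 -> p3)))): α-rule — add ~p5, ~(p1 & (~p3 & (~p1 -> p3))).
        × closes — contains both p5 and ~p5.
  branch 2 (add ~~(p3 | ~p5), ~((p6 | (p4 & ~p6)) -> ~(~p5 -> (p1 & (~p3 & (~p1 -> p3)))))):
    ~((p6 | (p4 & ~p6)) -> ~(~p5 -> (p1 & (~p3 & (~p1 -> p3))))): α-rule — add (p6 | (p4 & ~p6)), ~~(~p5 -> (p1 & (~p3 & (~p1 -> p3)))).
    ~~(p3 | ~p5): β-rule — branch into p3  //  ~p5.
      branch 2.1 (add p3):
        (p6 | (p4 & ~p6)): β-rule — branch into p6  //  (p4 & ~p6).
          branch 2.1.1 (add p6):
            ~~(~p5 -> (p1 & (~p3 & (~p1 -> p3)))): β-rule — branch into ~~p5  //  (p1 & (~p3 & (~p1 -> p3))).
              branch 2.1.1.1 (add ~~p5):
                ○ open, literals {p3=true, p5=true, p6=true}.
              branch 2.1.1.2 (add (p1 & (~p3 & (~p1 -> p3)))):
                (p1 & (~p3 & (~p1 -> p3))): α-rule — add p1, (~p3 & (~p1 -> p3)).
                (~p3 & (~p1 -> p3)): α-rule — add ~p3, (~p1 -> p3).
                × closes — contains both p3 and ~p3.
          branch 2.1.2 (add (p4 & ~p6)):
            (p4 & ~p6): α-rule — add p4, ~p6.
            ~~(~p5 -> (p1 & (~p3 & (~p1 -> p3)))): β-rule — branch into ~~p5  //  (p1 & (~p3 & (~p1 -> p3))).
              branch 2.1.2.1 (add ~~p5):
                ○ open, literals {p3=true, p4=true, p5=true, p6=false}.
              branch 2.1.2.2 (add (p1 & (~p3 & (~p1 -> p3)))):
                (p1 & (~p3 & (~p1 -> p3))): α-rule — add p1, (~p3 & (~p1 -> p3)).
                (~p3 & (~p1 -> p3)): α-rule — add ~p3, (~p1 -> p3).
                × closes — contains both p3 and ~p3.
      branch 2.2 (add ~p5):
        (p6 | (p4 & ~p6)): β-rule — branch into p6  //  (p4 & ~p6).
          branch 2.2.1 (add p6):
            ~~(~p5 -> (p1 & (~p3 & (~p1 -> p3)))): β-rule — branch into ~~p5  //  (p1 & (~p3 & (~p1 -> p3))).
              branch 2.2.1.1 (add ~~p5):
                × closes — contains both p5 and ~p5.
              branch 2.2.1.2 (add (p1 & (~p3 & (~p1 -> p3)))):
                (p1 & (~p3 & (~p1 -> p3))): α-rule — add p1, (~p3 & (~p1 -> p3)).
                (~p3 & (~p1 -> p3)): α-rule — add ~p3, (~p1 -> p3).
                (~p1 -> p3): β-rule — branch into ~~p1  //  p3.
                  branch 2.2.1.2.1 (add ~~p1):
                    ○ open, literals {p1=true, p3=false, p5=false, p6=true}.
                  branch 2.2.1.2.2 (add p3):
                    × closes — contains both p3 and ~p3.
          branch 2.2.2 (add (p4 & ~p6)):
            (p4 & ~p6): α-rule — add p4, ~p6.
            ~~(~p5 -> (p1 & (~p3 & (~p1 -> p3)))): β-rule — branch into ~~p5  //  (p1 & (~p3 & (~p1 -> p3))).
              branch 2.2.2.1 (add ~~p5):
                × closes — contains both p5 and ~p5.
              branch 2.2.2.2 (add (p1 & (~p3 & (~p1 -> p3)))):
                (p1 & (~p3 & (~p1 -> p3))): α-rule — add p1, (~p3 & (~p1 -> p3)).
                (~p3 & (~p1 -> p3)): α-rule — add ~p3, (~p1 -> p3).
                (~p1 -> p3): β-rule — branch into ~~p1  //  p3.
                  branch 2.2.2.2.1 (add ~~p1):
                    ○ open, literals {p1=true, p3=false, p4=true, p5=false, p6=false}.
                  branch 2.2.2.2.2 (add p3):
                    × closes — contains both p3 and ~p3.
8 branches closed, 5 open.
Each open branch fixes some atoms; the unmentioned ones are free. Counting distinct full assignments: branch {p3=false, p4=false, p5=true, p6=false} (p1, p2) contributes 4 new; branch {p3=true, p5=true, p6=true} (p1, p2, p4) contributes 8 new; branch {p3=true, p4=true, p5=true, p6=false} (p1, p2) contributes 4 new; branch {p1=true, p3=false, p5=false, p6=true} (p2, p4) contributes 4 new; branch {p1=true, p3=false, p4=true, p5=false, p6=false} (p2) contributes 2 new. Total: 22.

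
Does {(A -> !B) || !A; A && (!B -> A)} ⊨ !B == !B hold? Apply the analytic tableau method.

Initial set: {((A -> !B) || !A); (A && (!B -> A)); !(!B == !B)}.
(A && (!B -> A)): α-rule — add A, (!B -> A).
((A -> !B) || !A): β-rule — branch into (A -> !B)  //  !A.
  branch 1 (add (A -> !B)):
    !(!B == !B): β-rule — branch into !B, !!B  //  !!B, !B.
      branch 1.1 (add !B, !!B):
        × closes — contains both B and !B.
      branch 1.2 (add !!B, !B):
        × closes — contains both B and !B.
  branch 2 (add !A):
    × closes — contains both A and !A.
All 3 branches close.
Every branch closed, so the premises entail the conclusion.

Yes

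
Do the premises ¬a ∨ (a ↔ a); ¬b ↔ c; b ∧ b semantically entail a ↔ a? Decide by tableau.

Yes

Initial set: {(¬a ∨ (a ↔ a)); (¬b ↔ c); (b ∧ b); ¬(a ↔ a)}.
(b ∧ b): α-rule — add b, b.
(¬a ∨ (a ↔ a)): β-rule — branch into ¬a  //  (a ↔ a).
  branch 1 (add ¬a):
    (¬b ↔ c): β-rule — branch into ¬b, c  //  ¬¬b, ¬c.
      branch 1.1 (add ¬b, c):
        × closes — contains both b and ¬b.
      branch 1.2 (add ¬¬b, ¬c):
        ¬(a ↔ a): β-rule — branch into a, ¬a  //  ¬a, a.
          branch 1.2.1 (add a, ¬a):
            × closes — contains both a and ¬a.
          branch 1.2.2 (add ¬a, a):
            × closes — contains both a and ¬a.
  branch 2 (add (a ↔ a)):
    (¬b ↔ c): β-rule — branch into ¬b, c  //  ¬¬b, ¬c.
      branch 2.1 (add ¬b, c):
        × closes — contains both b and ¬b.
      branch 2.2 (add ¬¬b, ¬c):
        ¬(a ↔ a): β-rule — branch into a, ¬a  //  ¬a, a.
          branch 2.2.1 (add a, ¬a):
            × closes — contains both a and ¬a.
          branch 2.2.2 (add ¬a, a):
            × closes — contains both a and ¬a.
All 6 branches close.
Every branch closed, so the premises entail the conclusion.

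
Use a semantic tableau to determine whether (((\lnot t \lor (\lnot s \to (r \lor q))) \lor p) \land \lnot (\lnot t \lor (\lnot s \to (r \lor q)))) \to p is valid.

Valid

Assume the negation and expand:
Initial set: {\lnot ((((\lnot t \lor (\lnot s \to (r \lor q))) \lor p) \land \lnot (\lnot t \lor (\lnot s \to (r \lor q)))) \to p)}.
\lnot ((((\lnot t \lor (\lnot s \to (r \lor q))) \lor p) \land \lnot (\lnot t \lor (\lnot s \to (r \lor q)))) \to p): α-rule — add (((\lnot t \lor (\lnot s \to (r \lor q))) \lor p) \land \lnot (\lnot t \lor (\lnot s \to (r \lor q)))), \lnot p.
(((\lnot t \lor (\lnot s \to (r \lor q))) \lor p) \land \lnot (\lnot t \lor (\lnot s \to (r \lor q)))): α-rule — add ((\lnot t \lor (\lnot s \to (r \lor q))) \lor p), \lnot (\lnot t \lor (\lnot s \to (r \lor q))).
\lnot (\lnot t \lor (\lnot s \to (r \lor q))): α-rule — add \lnot \lnot t, \lnot (\lnot s \to (r \lor q)).
\lnot (\lnot s \to (r \lor q)): α-rule — add \lnot s, \lnot (r \lor q).
\lnot (r \lor q): α-rule — add \lnot r, \lnot q.
((\lnot t \lor (\lnot s \to (r \lor q))) \lor p): β-rule — branch into (\lnot t \lor (\lnot s \to (r \lor q)))  //  p.
  branch 1 (add (\lnot t \lor (\lnot s \to (r \lor q)))):
    (\lnot t \lor (\lnot s \to (r \lor q))): β-rule — branch into \lnot t  //  (\lnot s \to (r \lor q)).
      branch 1.1 (add \lnot t):
        × closes — contains both t and \lnot t.
      branch 1.2 (add (\lnot s \to (r \lor q))):
        (\lnot s \to (r \lor q)): β-rule — branch into \lnot \lnot s  //  (r \lor q).
          branch 1.2.1 (add \lnot \lnot s):
            × closes — contains both s and \lnot s.
          branch 1.2.2 (add (r \lor q)):
            (r \lor q): β-rule — branch into r  //  q.
              branch 1.2.2.1 (add r):
                × closes — contains both r and \lnot r.
              branch 1.2.2.2 (add q):
                × closes — contains both q and \lnot q.
  branch 2 (add p):
    × closes — contains both p and \lnot p.
All 5 branches close.
Every branch closed, so the negation is unsatisfiable and the formula is valid.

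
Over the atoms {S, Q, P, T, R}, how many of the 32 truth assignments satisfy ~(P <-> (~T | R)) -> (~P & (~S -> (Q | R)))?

Initial set: {T (~(P <-> (~T | R)) -> (~P & (~S -> (Q | R))))}.
T (~(P <-> (~T | R)) -> (~P & (~S -> (Q | R)))): β-rule — branch into F ~(P <-> (~T | R))  //  T (~P & (~S -> (Q | R))).
  branch 1 (add F ~(P <-> (~T | R))):
    F ~(P <-> (~T | R)): β-rule — branch into T P, T (~T | R)  //  F P, F (~T | R).
      branch 1.1 (add T P, T (~T | R)):
        T (~T | R): β-rule — branch into T ~T  //  T R.
          branch 1.1.1 (add T ~T):
            ○ open, literals {P=1, T=0}.
          branch 1.1.2 (add T R):
            ○ open, literals {P=1, R=1}.
      branch 1.2 (add F P, F (~T | R)):
        F (~T | R): α-rule — add F ~T, F R.
        ○ open, literals {P=0, R=0, T=1}.
  branch 2 (add T (~P & (~S -> (Q | R)))):
    T (~P & (~S -> (Q | R))): α-rule — add T ~P, T (~S -> (Q | R)).
    T (~S -> (Q | R)): β-rule — branch into F ~S  //  T (Q | R).
      branch 2.1 (add F ~S):
        ○ open, literals {P=0, S=1}.
      branch 2.2 (add T (Q | R)):
        T (Q | R): β-rule — branch into T Q  //  T R.
          branch 2.2.1 (add T Q):
            ○ open, literals {P=0, Q=1}.
          branch 2.2.2 (add T R):
            ○ open, literals {P=0, R=1}.
0 branches closed, 6 open.
Each open branch fixes some atoms; the unmentioned ones are free. Counting distinct full assignments: branch {P=1, T=0} (S, Q, R) contributes 8 new; branch {P=1, R=1} (S, Q, T) contributes 4 new; branch {P=0, R=0, T=1} (S, Q) contributes 4 new; branch {P=0, S=1} (Q, T, R) contributes 6 new; branch {P=0, Q=1} (S, T, R) contributes 3 new; branch {P=0, R=1} (S, Q, T) contributes 2 new. Total: 27.

27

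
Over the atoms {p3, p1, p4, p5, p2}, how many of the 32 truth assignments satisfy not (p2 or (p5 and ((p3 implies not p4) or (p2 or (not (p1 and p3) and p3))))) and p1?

Initial set: {(not (p2 or (p5 and ((p3 implies not p4) or (p2 or (not (p1 and p3) and p3))))) and p1)}.
(not (p2 or (p5 and ((p3 implies not p4) or (p2 or (not (p1 and p3) and p3))))) and p1): α-rule — add not (p2 or (p5 and ((p3 implies not p4) or (p2 or (not (p1 and p3) and p3))))), p1.
not (p2 or (p5 and ((p3 implies not p4) or (p2 or (not (p1 and p3) and p3))))): α-rule — add not p2, not (p5 and ((p3 implies not p4) or (p2 or (not (p1 and p3) and p3)))).
not (p5 and ((p3 implies not p4) or (p2 or (not (p1 and p3) and p3)))): β-rule — branch into not p5  //  not ((p3 implies not p4) or (p2 or (not (p1 and p3) and p3))).
  branch 1 (add not p5):
    ○ open, literals {p1=true, p2=false, p5=false}.
  branch 2 (add not ((p3 implies not p4) or (p2 or (not (p1 and p3) and p3)))):
    not ((p3 implies not p4) or (p2 or (not (p1 and p3) and p3))): α-rule — add not (p3 implies not p4), not (p2 or (not (p1 and p3) and p3)).
    not (p3 implies not p4): α-rule — add p3, not not p4.
    not (p2 or (not (p1 and p3) and p3)): α-rule — add not p2, not (not (p1 and p3) and p3).
    not (not (p1 and p3) and p3): β-rule — branch into not not (p1 and p3)  //  not p3.
      branch 2.1 (add not not (p1 and p3)):
        not not (p1 and p3): α-rule — add p1, p3.
        ○ open, literals {p1=true, p2=false, p3=true, p4=true}.
      branch 2.2 (add not p3):
        × closes — contains both p3 and not p3.
1 branch closed, 2 open.
Each open branch fixes some atoms; the unmentioned ones are free. Counting distinct full assignments: branch {p1=true, p2=false, p5=false} (p3, p4) contributes 4 new; branch {p1=true, p2=false, p3=true, p4=true} (p5) contributes 1 new. Total: 5.

5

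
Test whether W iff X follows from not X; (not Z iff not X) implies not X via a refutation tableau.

No

Initial set: {T not X; T ((not Z iff not X) implies not X); F (W iff X)}.
T ((not Z iff not X) implies not X): β-rule — branch into F (not Z iff not X)  //  T not X.
  branch 1 (add F (not Z iff not X)):
    F (W iff X): β-rule — branch into T W, F X  //  F W, T X.
      branch 1.1 (add T W, F X):
        F (not Z iff not X): β-rule — branch into T not Z, F not X  //  F not Z, T not X.
          branch 1.1.1 (add T not Z, F not X):
            × closes — contains both X and not X.
          branch 1.1.2 (add F not Z, T not X):
            ○ open, literals {W=true, X=false, Z=true}.
      branch 1.2 (add F W, T X):
        × closes — contains both X and not X.
  branch 2 (add T not X):
    F (W iff X): β-rule — branch into T W, F X  //  F W, T X.
      branch 2.1 (add T W, F X):
        ○ open, literals {W=true, X=false}.
      branch 2.2 (add F W, T X):
        × closes — contains both X and not X.
3 branches closed, 2 open.
An open branch gives a countermodel: W=true, X=false, Z=true (unmentioned atoms arbitrary); the premises hold there but the conclusion fails.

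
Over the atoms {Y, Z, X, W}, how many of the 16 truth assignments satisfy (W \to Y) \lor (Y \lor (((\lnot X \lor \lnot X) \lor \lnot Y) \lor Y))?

16

Initial set: {((W \to Y) \lor (Y \lor (((\lnot X \lor \lnot X) \lor \lnot Y) \lor Y)))}.
((W \to Y) \lor (Y \lor (((\lnot X \lor \lnot X) \lor \lnot Y) \lor Y))): β-rule — branch into (W \to Y)  //  (Y \lor (((\lnot X \lor \lnot X) \lor \lnot Y) \lor Y)).
  branch 1 (add (W \to Y)):
    (W \to Y): β-rule — branch into \lnot W  //  Y.
      branch 1.1 (add \lnot W):
        ○ open, literals {W=false}.
      branch 1.2 (add Y):
        ○ open, literals {Y=true}.
  branch 2 (add (Y \lor (((\lnot X \lor \lnot X) \lor \lnot Y) \lor Y))):
    (Y \lor (((\lnot X \lor \lnot X) \lor \lnot Y) \lor Y)): β-rule — branch into Y  //  (((\lnot X \lor \lnot X) \lor \lnot Y) \lor Y).
      branch 2.1 (add Y):
        ○ open, literals {Y=true}.
      branch 2.2 (add (((\lnot X \lor \lnot X) \lor \lnot Y) \lor Y)):
        (((\lnot X \lor \lnot X) \lor \lnot Y) \lor Y): β-rule — branch into ((\lnot X \lor \lnot X) \lor \lnot Y)  //  Y.
          branch 2.2.1 (add ((\lnot X \lor \lnot X) \lor \lnot Y)):
            ((\lnot X \lor \lnot X) \lor \lnot Y): β-rule — branch into (\lnot X \lor \lnot X)  //  \lnot Y.
              branch 2.2.1.1 (add (\lnot X \lor \lnot X)):
                (\lnot X \lor \lnot X): β-rule — branch into \lnot X  //  \lnot X.
                  branch 2.2.1.1.1 (add \lnot X):
                    ○ open, literals {X=false}.
                  branch 2.2.1.1.2 (add \lnot X):
                    ○ open, literals {X=false}.
              branch 2.2.1.2 (add \lnot Y):
                ○ open, literals {Y=false}.
          branch 2.2.2 (add Y):
            ○ open, literals {Y=true}.
0 branches closed, 7 open.
Each open branch fixes some atoms; the unmentioned ones are free. Counting distinct full assignments: branch {W=false} (Y, Z, X) contributes 8 new; branch {Y=true} (Z, X, W) contributes 4 new; branch {Y=true} (Z, X, W) contributes 0 new; branch {X=false} (Y, Z, W) contributes 2 new; branch {X=false} (Y, Z, W) contributes 0 new; branch {Y=false} (Z, X, W) contributes 2 new; branch {Y=true} (Z, X, W) contributes 0 new. Total: 16.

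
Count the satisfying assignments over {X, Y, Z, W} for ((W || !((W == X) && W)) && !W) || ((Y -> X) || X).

14

Initial set: {(((W || !((W == X) && W)) && !W) || ((Y -> X) || X))}.
(((W || !((W == X) && W)) && !W) || ((Y -> X) || X)): β-rule — branch into ((W || !((W == X) && W)) && !W)  //  ((Y -> X) || X).
  branch 1 (add ((W || !((W == X) && W)) && !W)):
    ((W || !((W == X) && W)) && !W): α-rule — add (W || !((W == X) && W)), !W.
    (W || !((W == X) && W)): β-rule — branch into W  //  !((W == X) && W).
      branch 1.1 (add W):
        × closes — contains both W and !W.
      branch 1.2 (add !((W == X) && W)):
        !((W == X) && W): β-rule — branch into !(W == X)  //  !W.
          branch 1.2.1 (add !(W == X)):
            !(W == X): β-rule — branch into W, !X  //  !W, X.
              branch 1.2.1.1 (add W, !X):
                × closes — contains both W and !W.
              branch 1.2.1.2 (add !W, X):
                ○ open, literals {W=0, X=1}.
          branch 1.2.2 (add !W):
            ○ open, literals {W=0}.
  branch 2 (add ((Y -> X) || X)):
    ((Y -> X) || X): β-rule — branch into (Y -> X)  //  X.
      branch 2.1 (add (Y -> X)):
        (Y -> X): β-rule — branch into !Y  //  X.
          branch 2.1.1 (add !Y):
            ○ open, literals {Y=0}.
          branch 2.1.2 (add X):
            ○ open, literals {X=1}.
      branch 2.2 (add X):
        ○ open, literals {X=1}.
2 branches closed, 5 open.
Each open branch fixes some atoms; the unmentioned ones are free. Counting distinct full assignments: branch {W=0, X=1} (Y, Z) contributes 4 new; branch {W=0} (X, Y, Z) contributes 4 new; branch {Y=0} (X, Z, W) contributes 4 new; branch {X=1} (Y, Z, W) contributes 2 new; branch {X=1} (Y, Z, W) contributes 0 new. Total: 14.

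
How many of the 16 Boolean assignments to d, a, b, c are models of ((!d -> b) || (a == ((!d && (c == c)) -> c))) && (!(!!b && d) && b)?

4

Initial set: {(((!d -> b) || (a == ((!d && (c == c)) -> c))) && (!(!!b && d) && b))}.
(((!d -> b) || (a == ((!d && (c == c)) -> c))) && (!(!!b && d) && b)): α-rule — add ((!d -> b) || (a == ((!d && (c == c)) -> c))), (!(!!b && d) && b).
(!(!!b && d) && b): α-rule — add !(!!b && d), b.
((!d -> b) || (a == ((!d && (c == c)) -> c))): β-rule — branch into (!d -> b)  //  (a == ((!d && (c == c)) -> c)).
  branch 1 (add (!d -> b)):
    !(!!b && d): β-rule — branch into !!!b  //  !d.
      branch 1.1 (add !!!b):
        !!!b: drop double negation, giving !b.
        × closes — contains both b and !b.
      branch 1.2 (add !d):
        (!d -> b): β-rule — branch into !!d  //  b.
          branch 1.2.1 (add !!d):
            × closes — contains both d and !d.
          branch 1.2.2 (add b):
            ○ open, literals {b=true, d=false}.
  branch 2 (add (a == ((!d && (c == c)) -> c))):
    !(!!b && d): β-rule — branch into !!!b  //  !d.
      branch 2.1 (add !!!b):
        !!!b: drop double negation, giving !b.
        × closes — contains both b and !b.
      branch 2.2 (add !d):
        (a == ((!d && (c == c)) -> c)): β-rule — branch into a, ((!d && (c == c)) -> c)  //  !a, !((!d && (c == c)) -> c).
          branch 2.2.1 (add a, ((!d && (c == c)) -> c)):
            ((!d && (c == c)) -> c): β-rule — branch into !(!d && (c == c))  //  c.
              branch 2.2.1.1 (add !(!d && (c == c))):
                !(!d && (c == c)): β-rule — branch into !!d  //  !(c == c).
                  branch 2.2.1.1.1 (add !!d):
                    × closes — contains both d and !d.
                  branch 2.2.1.1.2 (add !(c == c)):
                    !(c == c): β-rule — branch into c, !c  //  !c, c.
                      branch 2.2.1.1.2.1 (add c, !c):
                        × closes — contains both c and !c.
                      branch 2.2.1.1.2.2 (add !c, c):
                        × closes — contains both c and !c.
              branch 2.2.1.2 (add c):
                ○ open, literals {a=true, b=true, c=true, d=false}.
          branch 2.2.2 (add !a, !((!d && (c == c)) -> c)):
            !((!d && (c == c)) -> c): α-rule — add (!d && (c == c)), !c.
            (!d && (c == c)): α-rule — add !d, (c == c).
            (c == c): β-rule — branch into c, c  //  !c, !c.
              branch 2.2.2.1 (add c, c):
                × closes — contains both c and !c.
              branch 2.2.2.2 (add !c, !c):
                ○ open, literals {a=false, b=true, c=false, d=false}.
7 branches closed, 3 open.
Each open branch fixes some atoms; the unmentioned ones are free. Counting distinct full assignments: branch {b=true, d=false} (a, c) contributes 4 new; branch {a=true, b=true, c=true, d=false} (none free) contributes 0 new; branch {a=false, b=true, c=false, d=false} (none free) contributes 0 new. Total: 4.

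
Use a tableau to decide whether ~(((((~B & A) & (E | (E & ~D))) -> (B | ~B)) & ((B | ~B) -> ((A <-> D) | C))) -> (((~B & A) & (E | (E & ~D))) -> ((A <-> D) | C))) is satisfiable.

Initial set: {~(((((~B & A) & (E | (E & ~D))) -> (B | ~B)) & ((B | ~B) -> ((A <-> D) | C))) -> (((~B & A) & (E | (E & ~D))) -> ((A <-> D) | C)))}.
~(((((~B & A) & (E | (E & ~D))) -> (B | ~B)) & ((B | ~B) -> ((A <-> D) | C))) -> (((~B & A) & (E | (E & ~D))) -> ((A <-> D) | C))): α-rule — add ((((~B & A) & (E | (E & ~D))) -> (B | ~B)) & ((B | ~B) -> ((A <-> D) | C))), ~(((~B & A) & (E | (E & ~D))) -> ((A <-> D) | C)).
((((~B & A) & (E | (E & ~D))) -> (B | ~B)) & ((B | ~B) -> ((A <-> D) | C))): α-rule — add (((~B & A) & (E | (E & ~D))) -> (B | ~B)), ((B | ~B) -> ((A <-> D) | C)).
~(((~B & A) & (E | (E & ~D))) -> ((A <-> D) | C)): α-rule — add ((~B & A) & (E | (E & ~D))), ~((A <-> D) | C).
((~B & A) & (E | (E & ~D))): α-rule — add (~B & A), (E | (E & ~D)).
~((A <-> D) | C): α-rule — add ~(A <-> D), ~C.
(~B & A): α-rule — add ~B, A.
(((~B & A) & (E | (E & ~D))) -> (B | ~B)): β-rule — branch into ~((~B & A) & (E | (E & ~D)))  //  (B | ~B).
  branch 1 (add ~((~B & A) & (E | (E & ~D)))):
    ((B | ~B) -> ((A <-> D) | C)): β-rule — branch into ~(B | ~B)  //  ((A <-> D) | C).
      branch 1.1 (add ~(B | ~B)):
        ~(B | ~B): α-rule — add ~B, ~~B.
        × closes — contains both B and ~B.
      branch 1.2 (add ((A <-> D) | C)):
        (E | (E & ~D)): β-rule — branch into E  //  (E & ~D).
          branch 1.2.1 (add E):
            ~(A <-> D): β-rule — branch into A, ~D  //  ~A, D.
              branch 1.2.1.1 (add A, ~D):
                ~((~B & A) & (E | (E & ~D))): β-rule — branch into ~(~B & A)  //  ~(E | (E & ~D)).
                  branch 1.2.1.1.1 (add ~(~B & A)):
                    ((A <-> D) | C): β-rule — branch into (A <-> D)  //  C.
                      branch 1.2.1.1.1.1 (add (A <-> D)):
                        ~(~B & A): β-rule — branch into ~~B  //  ~A.
                          branch 1.2.1.1.1.1.1 (add ~~B):
                            × closes — contains both B and ~B.
                          branch 1.2.1.1.1.1.2 (add ~A):
                            × closes — contains both A and ~A.
                      branch 1.2.1.1.1.2 (add C):
                        × closes — contains both C and ~C.
                  branch 1.2.1.1.2 (add ~(E | (E & ~D))):
                    ~(E | (E & ~D)): α-rule — add ~E, ~(E & ~D).
                    × closes — contains both E and ~E.
              branch 1.2.1.2 (add ~A, D):
                × closes — contains both A and ~A.
          branch 1.2.2 (add (E & ~D)):
            (E & ~D): α-rule — add E, ~D.
            ~(A <-> D): β-rule — branch into A, ~D  //  ~A, D.
              branch 1.2.2.1 (add A, ~D):
                ~((~B & A) & (E | (E & ~D))): β-rule — branch into ~(~B & A)  //  ~(E | (E & ~D)).
                  branch 1.2.2.1.1 (add ~(~B & A)):
                    ((A <-> D) | C): β-rule — branch into (A <-> D)  //  C.
                      branch 1.2.2.1.1.1 (add (A <-> D)):
                        ~(~B & A): β-rule — branch into ~~B  //  ~A.
                          branch 1.2.2.1.1.1.1 (add ~~B):
                            × closes — contains both B and ~B.
                          branch 1.2.2.1.1.1.2 (add ~A):
                            × closes — contains both A and ~A.
                      branch 1.2.2.1.1.2 (add C):
                        × closes — contains both C and ~C.
                  branch 1.2.2.1.2 (add ~(E | (E & ~D))):
                    ~(E | (E & ~D)): α-rule — add ~E, ~(E & ~D).
                    × closes — contains both E and ~E.
              branch 1.2.2.2 (add ~A, D):
                × closes — contains both A and ~A.
  branch 2 (add (B | ~B)):
    ((B | ~B) -> ((A <-> D) | C)): β-rule — branch into ~(B | ~B)  //  ((A <-> D) | C).
      branch 2.1 (add ~(B | ~B)):
        ~(B | ~B): α-rule — add ~B, ~~B.
        × closes — contains both B and ~B.
      branch 2.2 (add ((A <-> D) | C)):
        (E | (E & ~D)): β-rule — branch into E  //  (E & ~D).
          branch 2.2.1 (add E):
            ~(A <-> D): β-rule — branch into A, ~D  //  ~A, D.
              branch 2.2.1.1 (add A, ~D):
                (B | ~B): β-rule — branch into B  //  ~B.
                  branch 2.2.1.1.1 (add B):
                    × closes — contains both B and ~B.
                  branch 2.2.1.1.2 (add ~B):
                    ((A <-> D) | C): β-rule — branch into (A <-> D)  //  C.
                      branch 2.2.1.1.2.1 (add (A <-> D)):
                        (A <-> D): β-rule — branch into A, D  //  ~A, ~D.
                          branch 2.2.1.1.2.1.1 (add A, D):
                            × closes — contains both D and ~D.
                          branch 2.2.1.1.2.1.2 (add ~A, ~D):
                            × closes — contains both A and ~A.
                      branch 2.2.1.1.2.2 (add C):
                        × closes — contains both C and ~C.
              branch 2.2.1.2 (add ~A, D):
                × closes — contains both A and ~A.
          branch 2.2.2 (add (E & ~D)):
            (E & ~D): α-rule — add E, ~D.
            ~(A <-> D): β-rule — branch into A, ~D  //  ~A, D.
              branch 2.2.2.1 (add A, ~D):
                (B | ~B): β-rule — branch into B  //  ~B.
                  branch 2.2.2.1.1 (add B):
                    × closes — contains both B and ~B.
                  branch 2.2.2.1.2 (add ~B):
                    ((A <-> D) | C): β-rule — branch into (A <-> D)  //  C.
                      branch 2.2.2.1.2.1 (add (A <-> D)):
                        (A <-> D): β-rule — branch into A, D  //  ~A, ~D.
                          branch 2.2.2.1.2.1.1 (add A, D):
                            × closes — contains both D and ~D.
                          branch 2.2.2.1.2.1.2 (add ~A, ~D):
                            × closes — contains both A and ~A.
                      branch 2.2.2.1.2.2 (add C):
                        × closes — contains both C and ~C.
              branch 2.2.2.2 (add ~A, D):
                × closes — contains both A and ~A.
All 22 branches close.
Every branch closed; the formula is unsatisfiable.

Unsatisfiable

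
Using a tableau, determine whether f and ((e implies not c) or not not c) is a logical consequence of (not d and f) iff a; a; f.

Initial set: {((not d and f) iff a); a; f; not (f and ((e implies not c) or not not c))}.
((not d and f) iff a): β-rule — branch into (not d and f), a  //  not (not d and f), not a.
  branch 1 (add (not d and f), a):
    (not d and f): α-rule — add not d, f.
    not (f and ((e implies not c) or not not c)): β-rule — branch into not f  //  not ((e implies not c) or not not c).
      branch 1.1 (add not f):
        × closes — contains both f and not f.
      branch 1.2 (add not ((e implies not c) or not not c)):
        not ((e implies not c) or not not c): α-rule — add not (e implies not c), not not not c.
        not (e implies not c): α-rule — add e, not not c.
        not not not c: drop double negation, giving not c.
        × closes — contains both c and not c.
  branch 2 (add not (not d and f), not a):
    × closes — contains both a and not a.
All 3 branches close.
Every branch closed, so the premises entail the conclusion.

Yes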